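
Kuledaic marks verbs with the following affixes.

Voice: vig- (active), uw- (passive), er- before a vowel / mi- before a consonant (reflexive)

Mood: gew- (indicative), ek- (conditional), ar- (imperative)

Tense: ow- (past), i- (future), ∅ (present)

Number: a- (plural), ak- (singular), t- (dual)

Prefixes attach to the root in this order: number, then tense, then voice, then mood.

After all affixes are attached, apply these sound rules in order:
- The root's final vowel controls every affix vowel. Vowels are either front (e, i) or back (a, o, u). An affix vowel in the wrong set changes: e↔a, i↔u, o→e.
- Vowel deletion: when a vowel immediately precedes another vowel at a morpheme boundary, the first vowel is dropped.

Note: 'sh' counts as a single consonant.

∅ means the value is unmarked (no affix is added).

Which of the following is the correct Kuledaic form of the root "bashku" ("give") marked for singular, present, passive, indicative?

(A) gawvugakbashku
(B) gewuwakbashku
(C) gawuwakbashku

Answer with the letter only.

C

Attach number singular ak- → akbashku.
tense = present: zero marking, form stays akbashku.
Attach voice passive uw- → uwakbashku.
Attach mood indicative gew- → gewuwakbashku.
Apply vowel harmony: gewuwakbashku → gawuwakbashku.
Vowel deletion: no change.
So the correct form is gawuwakbashku, option (C).
(B) gewuwakbashku is wrong: it fails to apply the sound rule(s).
(A) gawvugakbashku is wrong: it uses active instead of passive for voice.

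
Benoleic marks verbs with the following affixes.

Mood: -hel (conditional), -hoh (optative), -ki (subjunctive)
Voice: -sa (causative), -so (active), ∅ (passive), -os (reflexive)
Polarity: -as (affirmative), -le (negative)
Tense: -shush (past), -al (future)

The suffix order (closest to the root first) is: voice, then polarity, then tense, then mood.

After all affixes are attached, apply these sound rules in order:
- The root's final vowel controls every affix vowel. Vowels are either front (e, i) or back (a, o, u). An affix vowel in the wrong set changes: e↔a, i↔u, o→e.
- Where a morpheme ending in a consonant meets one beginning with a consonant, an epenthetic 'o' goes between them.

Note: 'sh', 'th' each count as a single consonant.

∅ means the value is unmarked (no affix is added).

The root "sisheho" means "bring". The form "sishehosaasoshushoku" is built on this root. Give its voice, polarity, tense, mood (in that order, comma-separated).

Segment: sisheho-sa-as-shush-ki.
voice: -sa → causative.
polarity: -as → affirmative.
tense: -shush → past.
mood: -ki → subjunctive.

causative, affirmative, past, subjunctive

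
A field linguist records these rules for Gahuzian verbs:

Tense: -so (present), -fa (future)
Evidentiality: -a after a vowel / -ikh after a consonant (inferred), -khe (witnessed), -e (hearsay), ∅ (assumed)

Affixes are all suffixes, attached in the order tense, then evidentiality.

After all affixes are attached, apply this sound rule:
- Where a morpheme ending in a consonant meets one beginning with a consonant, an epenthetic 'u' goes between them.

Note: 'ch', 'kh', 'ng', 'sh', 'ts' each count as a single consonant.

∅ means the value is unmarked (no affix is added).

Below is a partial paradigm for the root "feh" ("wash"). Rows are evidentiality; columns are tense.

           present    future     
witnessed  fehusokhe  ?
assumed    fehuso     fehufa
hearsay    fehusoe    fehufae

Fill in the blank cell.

fehufakhe

Attach tense future -fa → fehfa.
Attach evidentiality witnessed -khe → fehfakhe.
Apply epenthesis: fehfakhe → fehufakhe.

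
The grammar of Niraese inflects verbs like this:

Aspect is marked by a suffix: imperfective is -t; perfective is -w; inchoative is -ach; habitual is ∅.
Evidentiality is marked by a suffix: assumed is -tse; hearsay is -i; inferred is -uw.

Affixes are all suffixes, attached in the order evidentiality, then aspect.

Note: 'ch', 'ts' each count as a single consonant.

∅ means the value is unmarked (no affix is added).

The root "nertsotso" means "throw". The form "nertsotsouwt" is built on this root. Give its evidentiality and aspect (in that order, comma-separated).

Segment: nertsotso-uw-t.
evidentiality: -uw → inferred.
aspect: -t → imperfective.

inferred, imperfective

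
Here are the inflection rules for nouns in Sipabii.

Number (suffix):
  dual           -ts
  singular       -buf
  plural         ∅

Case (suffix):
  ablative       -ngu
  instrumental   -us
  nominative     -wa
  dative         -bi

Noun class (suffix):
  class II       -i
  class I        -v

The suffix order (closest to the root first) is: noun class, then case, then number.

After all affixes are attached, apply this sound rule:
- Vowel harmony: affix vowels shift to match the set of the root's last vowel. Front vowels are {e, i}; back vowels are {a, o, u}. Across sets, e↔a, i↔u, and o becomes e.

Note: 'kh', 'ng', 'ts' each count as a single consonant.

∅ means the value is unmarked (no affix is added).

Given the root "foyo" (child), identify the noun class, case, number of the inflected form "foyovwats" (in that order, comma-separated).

Segment: foyo-v-wa-ts.
noun class: -v → class I.
case: -wa → nominative.
number: -ts → dual.

class I, nominative, dual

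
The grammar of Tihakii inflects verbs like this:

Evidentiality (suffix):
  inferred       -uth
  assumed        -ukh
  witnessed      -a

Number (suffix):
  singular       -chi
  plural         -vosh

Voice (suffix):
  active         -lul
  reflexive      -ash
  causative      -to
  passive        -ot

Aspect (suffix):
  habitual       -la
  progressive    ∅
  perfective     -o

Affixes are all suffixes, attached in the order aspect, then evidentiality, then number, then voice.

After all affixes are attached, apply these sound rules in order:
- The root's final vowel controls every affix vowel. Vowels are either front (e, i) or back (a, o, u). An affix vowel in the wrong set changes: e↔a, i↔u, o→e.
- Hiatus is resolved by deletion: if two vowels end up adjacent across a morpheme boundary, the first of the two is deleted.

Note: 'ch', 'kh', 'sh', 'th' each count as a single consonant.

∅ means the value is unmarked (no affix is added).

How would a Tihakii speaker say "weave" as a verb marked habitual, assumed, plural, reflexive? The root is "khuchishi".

Attach aspect habitual -la → khuchishila.
Attach evidentiality assumed -ukh → khuchishilaukh.
Attach number plural -vosh → khuchishilaukhvosh.
Attach voice reflexive -ash → khuchishilaukhvoshash.
Apply vowel harmony: khuchishilaukhvoshash → khuchishileikhveshesh.
Apply vowel deletion: khuchishileikhveshesh → khuchishilikhveshesh.

khuchishilikhveshesh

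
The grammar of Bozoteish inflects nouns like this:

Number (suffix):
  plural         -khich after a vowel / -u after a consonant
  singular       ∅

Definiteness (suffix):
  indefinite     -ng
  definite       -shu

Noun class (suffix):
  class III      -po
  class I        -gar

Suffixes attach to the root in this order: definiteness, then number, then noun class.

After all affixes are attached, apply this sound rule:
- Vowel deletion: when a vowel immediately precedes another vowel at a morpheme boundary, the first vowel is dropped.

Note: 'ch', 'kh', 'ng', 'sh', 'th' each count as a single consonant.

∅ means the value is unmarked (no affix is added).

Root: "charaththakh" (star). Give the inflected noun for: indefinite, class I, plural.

Attach definiteness indefinite -ng → charaththakhng.
Attach number plural -u (after consonant 'ng') → charaththakhngu.
Attach noun class class I -gar → charaththakhngugar.
Vowel deletion: no change.

charaththakhngugar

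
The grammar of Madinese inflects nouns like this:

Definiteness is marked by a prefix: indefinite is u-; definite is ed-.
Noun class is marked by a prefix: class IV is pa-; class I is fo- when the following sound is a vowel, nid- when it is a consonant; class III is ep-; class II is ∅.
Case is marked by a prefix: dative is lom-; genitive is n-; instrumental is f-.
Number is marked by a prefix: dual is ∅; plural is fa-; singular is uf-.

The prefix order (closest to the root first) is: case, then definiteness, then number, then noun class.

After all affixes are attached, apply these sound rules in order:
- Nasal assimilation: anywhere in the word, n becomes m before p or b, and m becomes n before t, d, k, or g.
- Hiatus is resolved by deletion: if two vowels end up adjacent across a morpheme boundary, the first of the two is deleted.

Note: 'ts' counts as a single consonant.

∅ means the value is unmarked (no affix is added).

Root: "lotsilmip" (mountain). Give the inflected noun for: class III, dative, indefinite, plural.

epfulomlotsilmip

Attach case dative lom- → lomlotsilmip.
Attach definiteness indefinite u- → ulomlotsilmip.
Attach number plural fa- → faulomlotsilmip.
Attach noun class class III ep- → epfaulomlotsilmip.
Nasal assimilation: no change.
Apply vowel deletion: epfaulomlotsilmip → epfulomlotsilmip.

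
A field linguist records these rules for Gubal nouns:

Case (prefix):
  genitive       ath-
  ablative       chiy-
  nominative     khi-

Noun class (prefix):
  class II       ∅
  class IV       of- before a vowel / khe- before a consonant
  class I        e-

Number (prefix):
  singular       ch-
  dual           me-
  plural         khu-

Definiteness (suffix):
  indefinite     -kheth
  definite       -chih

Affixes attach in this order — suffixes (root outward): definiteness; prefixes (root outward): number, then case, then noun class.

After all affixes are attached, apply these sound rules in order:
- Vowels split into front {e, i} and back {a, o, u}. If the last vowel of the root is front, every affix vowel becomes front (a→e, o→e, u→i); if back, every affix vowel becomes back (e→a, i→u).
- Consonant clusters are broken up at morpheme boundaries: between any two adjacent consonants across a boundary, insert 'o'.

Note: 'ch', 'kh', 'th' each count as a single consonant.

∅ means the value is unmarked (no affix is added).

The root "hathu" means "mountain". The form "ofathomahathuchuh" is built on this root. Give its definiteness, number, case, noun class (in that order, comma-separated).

Segment: of-ath-me-hathu-chih.
definiteness: -chih → definite.
number: me- → dual.
case: ath- → genitive.
noun class: of/khe- → class IV.

definite, dual, genitive, class IV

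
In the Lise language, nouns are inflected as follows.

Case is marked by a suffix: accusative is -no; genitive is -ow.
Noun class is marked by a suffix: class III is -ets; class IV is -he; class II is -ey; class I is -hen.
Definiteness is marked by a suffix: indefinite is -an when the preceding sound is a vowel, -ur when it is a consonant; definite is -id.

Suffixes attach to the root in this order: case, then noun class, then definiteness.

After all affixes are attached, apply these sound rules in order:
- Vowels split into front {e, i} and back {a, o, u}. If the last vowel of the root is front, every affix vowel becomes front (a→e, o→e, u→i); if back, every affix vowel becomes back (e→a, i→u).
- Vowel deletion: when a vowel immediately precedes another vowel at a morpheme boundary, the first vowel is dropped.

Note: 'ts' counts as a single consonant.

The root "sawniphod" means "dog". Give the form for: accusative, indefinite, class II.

Attach case accusative -no → sawniphodno.
Attach noun class class II -ey → sawniphodnoey.
Attach definiteness indefinite -ur (after consonant 'y') → sawniphodnoeyur.
Apply vowel harmony: sawniphodnoeyur → sawniphodnoayur.
Apply vowel deletion: sawniphodnoayur → sawniphodnayur.

sawniphodnayur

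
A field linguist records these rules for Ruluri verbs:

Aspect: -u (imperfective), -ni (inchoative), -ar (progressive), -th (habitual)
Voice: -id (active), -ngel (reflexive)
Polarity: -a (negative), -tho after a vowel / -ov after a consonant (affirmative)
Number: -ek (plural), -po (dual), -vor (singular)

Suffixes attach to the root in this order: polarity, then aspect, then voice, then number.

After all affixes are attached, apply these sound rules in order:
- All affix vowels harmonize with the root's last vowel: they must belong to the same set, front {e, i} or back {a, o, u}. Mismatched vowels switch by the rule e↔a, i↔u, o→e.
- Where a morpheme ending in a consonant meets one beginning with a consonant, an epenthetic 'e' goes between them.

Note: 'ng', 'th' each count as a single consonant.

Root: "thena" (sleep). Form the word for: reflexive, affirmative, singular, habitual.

thenathothengalevor

Attach polarity affirmative -tho (after vowel 'a') → thenatho.
Attach aspect habitual -th → thenathoth.
Attach voice reflexive -ngel → thenathothngel.
Attach number singular -vor → thenathothngelvor.
Apply vowel harmony: thenathothngelvor → thenathothngalvor.
Apply epenthesis: thenathothngalvor → thenathothengalevor.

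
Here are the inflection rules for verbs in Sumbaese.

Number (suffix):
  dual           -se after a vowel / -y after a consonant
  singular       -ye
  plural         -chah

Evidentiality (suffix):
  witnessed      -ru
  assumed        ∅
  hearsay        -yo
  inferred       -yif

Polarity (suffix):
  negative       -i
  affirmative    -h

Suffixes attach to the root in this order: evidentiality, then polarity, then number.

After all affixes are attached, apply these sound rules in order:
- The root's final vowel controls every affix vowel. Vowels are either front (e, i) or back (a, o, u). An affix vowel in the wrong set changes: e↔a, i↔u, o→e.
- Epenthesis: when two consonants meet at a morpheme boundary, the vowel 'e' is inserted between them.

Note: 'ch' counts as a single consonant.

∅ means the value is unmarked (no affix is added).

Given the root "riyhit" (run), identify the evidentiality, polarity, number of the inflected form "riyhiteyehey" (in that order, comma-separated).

Segment: riyhit-yo-h-y.
evidentiality: -yo → hearsay.
polarity: -h → affirmative.
number: -se/y → dual.

hearsay, affirmative, dual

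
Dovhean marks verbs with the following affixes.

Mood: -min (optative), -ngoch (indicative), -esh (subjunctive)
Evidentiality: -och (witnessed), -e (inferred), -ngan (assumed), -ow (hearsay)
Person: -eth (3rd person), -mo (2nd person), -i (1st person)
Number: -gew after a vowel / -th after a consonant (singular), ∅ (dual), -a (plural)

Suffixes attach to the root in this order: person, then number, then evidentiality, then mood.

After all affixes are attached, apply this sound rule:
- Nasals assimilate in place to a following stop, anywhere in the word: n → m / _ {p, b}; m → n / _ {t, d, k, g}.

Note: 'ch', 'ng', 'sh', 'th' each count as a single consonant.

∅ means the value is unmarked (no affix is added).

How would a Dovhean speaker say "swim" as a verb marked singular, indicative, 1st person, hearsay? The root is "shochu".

Attach person 1st person -i → shochui.
Attach number singular -gew (after vowel 'i') → shochuigew.
Attach evidentiality hearsay -ow → shochuigewow.
Attach mood indicative -ngoch → shochuigewowngoch.
Nasal assimilation: no change.

shochuigewowngoch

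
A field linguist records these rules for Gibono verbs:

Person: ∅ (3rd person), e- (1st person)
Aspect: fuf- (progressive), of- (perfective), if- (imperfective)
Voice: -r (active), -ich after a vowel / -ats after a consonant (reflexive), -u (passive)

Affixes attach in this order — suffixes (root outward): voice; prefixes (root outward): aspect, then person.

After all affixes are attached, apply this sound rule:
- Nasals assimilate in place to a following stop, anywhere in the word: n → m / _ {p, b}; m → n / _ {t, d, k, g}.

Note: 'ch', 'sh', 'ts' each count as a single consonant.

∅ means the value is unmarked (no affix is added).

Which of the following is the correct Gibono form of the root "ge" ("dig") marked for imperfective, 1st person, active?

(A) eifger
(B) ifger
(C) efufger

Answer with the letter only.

Attach voice active -r → ger.
Attach aspect imperfective if- → ifger.
Attach person 1st person e- → eifger.
Nasal assimilation: no change.
So the correct form is eifger, option (A).
(C) efufger is wrong: it uses progressive instead of imperfective for aspect.
(B) ifger is wrong: it uses 3rd person instead of 1st person for person.

A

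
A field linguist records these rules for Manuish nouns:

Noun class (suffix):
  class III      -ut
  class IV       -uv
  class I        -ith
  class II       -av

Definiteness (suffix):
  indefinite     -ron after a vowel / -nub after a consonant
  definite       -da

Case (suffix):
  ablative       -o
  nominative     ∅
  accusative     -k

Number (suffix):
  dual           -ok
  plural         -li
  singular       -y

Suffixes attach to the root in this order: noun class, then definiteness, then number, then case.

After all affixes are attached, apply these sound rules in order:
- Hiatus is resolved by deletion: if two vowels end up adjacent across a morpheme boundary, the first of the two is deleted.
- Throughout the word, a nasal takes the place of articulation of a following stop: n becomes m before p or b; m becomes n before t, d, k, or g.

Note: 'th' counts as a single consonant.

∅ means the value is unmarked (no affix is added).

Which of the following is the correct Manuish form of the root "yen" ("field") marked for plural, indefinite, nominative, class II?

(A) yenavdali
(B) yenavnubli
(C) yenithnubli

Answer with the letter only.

B

Attach noun class class II -av → yenav.
Attach definiteness indefinite -nub (after consonant 'v') → yenavnub.
Attach number plural -li → yenavnubli.
case = nominative: zero marking, form stays yenavnubli.
Vowel deletion: no change.
Nasal assimilation: no change.
So the correct form is yenavnubli, option (B).
(C) yenithnubli is wrong: it uses class I instead of class II for noun class.
(A) yenavdali is wrong: it uses definite instead of indefinite for definiteness.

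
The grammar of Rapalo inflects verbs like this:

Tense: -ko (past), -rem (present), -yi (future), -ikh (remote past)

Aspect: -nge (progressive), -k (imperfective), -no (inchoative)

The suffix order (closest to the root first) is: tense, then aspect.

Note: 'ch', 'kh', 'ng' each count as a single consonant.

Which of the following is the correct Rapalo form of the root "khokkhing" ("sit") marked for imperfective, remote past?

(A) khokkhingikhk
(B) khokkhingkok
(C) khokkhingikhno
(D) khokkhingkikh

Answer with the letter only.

A

Attach tense remote past -ikh → khokkhingikh.
Attach aspect imperfective -k → khokkhingikhk.
So the correct form is khokkhingikhk, option (A).
(B) khokkhingkok is wrong: it uses past instead of remote past for tense.
(C) khokkhingikhno is wrong: it uses inchoative instead of imperfective for aspect.
(D) khokkhingkikh is wrong: it has the affixes in the wrong order.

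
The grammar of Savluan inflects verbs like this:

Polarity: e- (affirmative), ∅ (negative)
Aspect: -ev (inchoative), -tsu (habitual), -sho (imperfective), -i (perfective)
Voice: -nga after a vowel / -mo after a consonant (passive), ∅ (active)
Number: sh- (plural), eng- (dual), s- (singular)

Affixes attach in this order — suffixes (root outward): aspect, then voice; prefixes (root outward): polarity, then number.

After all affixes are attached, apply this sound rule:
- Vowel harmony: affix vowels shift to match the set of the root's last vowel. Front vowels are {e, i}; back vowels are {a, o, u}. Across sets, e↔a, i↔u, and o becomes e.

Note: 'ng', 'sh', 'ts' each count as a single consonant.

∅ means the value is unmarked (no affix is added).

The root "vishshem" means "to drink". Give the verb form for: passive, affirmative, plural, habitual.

Attach polarity affirmative e- → evishshem.
Attach number plural sh- → shevishshem.
Attach aspect habitual -tsu → shevishshemtsu.
Attach voice passive -nga (after vowel 'u') → shevishshemtsunga.
Apply vowel harmony: shevishshemtsunga → shevishshemtsinge.

shevishshemtsinge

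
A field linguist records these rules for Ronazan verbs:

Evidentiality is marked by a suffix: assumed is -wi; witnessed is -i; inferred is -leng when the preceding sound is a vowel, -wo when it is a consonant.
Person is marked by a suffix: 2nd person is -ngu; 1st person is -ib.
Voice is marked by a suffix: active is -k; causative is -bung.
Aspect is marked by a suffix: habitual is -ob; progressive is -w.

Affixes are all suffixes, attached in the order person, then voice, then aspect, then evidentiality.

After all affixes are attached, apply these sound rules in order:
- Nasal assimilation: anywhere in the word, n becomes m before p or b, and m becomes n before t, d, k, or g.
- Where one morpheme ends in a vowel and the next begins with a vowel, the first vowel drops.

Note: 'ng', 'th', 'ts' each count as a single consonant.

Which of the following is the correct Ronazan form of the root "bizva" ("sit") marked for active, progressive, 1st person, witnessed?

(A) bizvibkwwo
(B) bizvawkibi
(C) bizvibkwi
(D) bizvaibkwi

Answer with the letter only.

C

Attach person 1st person -ib → bizvaib.
Attach voice active -k → bizvaibk.
Attach aspect progressive -w → bizvaibkw.
Attach evidentiality witnessed -i → bizvaibkwi.
Nasal assimilation: no change.
Apply vowel deletion: bizvaibkwi → bizvibkwi.
So the correct form is bizvibkwi, option (C).
(A) bizvibkwwo is wrong: it uses inferred instead of witnessed for evidentiality.
(B) bizvawkibi is wrong: it has the affixes in the wrong order.
(D) bizvaibkwi is wrong: it fails to apply the sound rule(s).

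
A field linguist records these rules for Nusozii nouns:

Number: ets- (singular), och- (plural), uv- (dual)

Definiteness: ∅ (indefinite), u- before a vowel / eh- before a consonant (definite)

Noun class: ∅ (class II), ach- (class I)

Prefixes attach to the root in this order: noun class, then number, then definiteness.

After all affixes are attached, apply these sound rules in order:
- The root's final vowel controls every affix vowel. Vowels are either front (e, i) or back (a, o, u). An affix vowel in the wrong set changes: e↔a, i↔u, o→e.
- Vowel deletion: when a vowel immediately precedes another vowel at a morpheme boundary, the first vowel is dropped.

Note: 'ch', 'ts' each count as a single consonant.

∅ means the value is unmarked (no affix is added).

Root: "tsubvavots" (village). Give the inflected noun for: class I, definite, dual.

uvachtsubvavots

Attach noun class class I ach- → achtsubvavots.
Attach number dual uv- → uvachtsubvavots.
Attach definiteness definite u- (before vowel 'u') → uuvachtsubvavots.
Vowel harmony: no change.
Apply vowel deletion: uuvachtsubvavots → uvachtsubvavots.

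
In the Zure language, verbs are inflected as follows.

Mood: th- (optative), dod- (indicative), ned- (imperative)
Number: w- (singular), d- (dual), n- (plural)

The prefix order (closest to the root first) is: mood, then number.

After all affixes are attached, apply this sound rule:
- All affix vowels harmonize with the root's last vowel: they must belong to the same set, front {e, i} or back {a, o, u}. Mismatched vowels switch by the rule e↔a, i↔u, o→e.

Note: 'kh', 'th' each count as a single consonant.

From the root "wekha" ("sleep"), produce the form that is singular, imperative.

Attach mood imperative ned- → nedwekha.
Attach number singular w- → wnedwekha.
Apply vowel harmony: wnedwekha → wnadwekha.

wnadwekha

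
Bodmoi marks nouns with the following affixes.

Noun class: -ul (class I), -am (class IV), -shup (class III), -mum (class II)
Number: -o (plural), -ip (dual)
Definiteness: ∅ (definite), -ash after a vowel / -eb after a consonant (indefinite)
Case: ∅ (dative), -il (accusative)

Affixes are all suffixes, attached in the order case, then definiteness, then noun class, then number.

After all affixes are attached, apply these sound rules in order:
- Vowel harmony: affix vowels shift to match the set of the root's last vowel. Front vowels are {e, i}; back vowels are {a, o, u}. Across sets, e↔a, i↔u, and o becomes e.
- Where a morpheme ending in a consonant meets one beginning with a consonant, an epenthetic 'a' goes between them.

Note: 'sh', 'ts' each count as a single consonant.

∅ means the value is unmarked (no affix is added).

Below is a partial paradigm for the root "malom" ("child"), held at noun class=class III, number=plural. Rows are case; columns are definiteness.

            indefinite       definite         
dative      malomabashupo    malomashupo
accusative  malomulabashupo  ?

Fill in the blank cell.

malomulashupo

Attach case accusative -il → malomil.
definiteness = definite: zero marking, form stays malomil.
Attach noun class class III -shup → malomilshup.
Attach number plural -o → malomilshupo.
Apply vowel harmony: malomilshupo → malomulshupo.
Apply epenthesis: malomulshupo → malomulashupo.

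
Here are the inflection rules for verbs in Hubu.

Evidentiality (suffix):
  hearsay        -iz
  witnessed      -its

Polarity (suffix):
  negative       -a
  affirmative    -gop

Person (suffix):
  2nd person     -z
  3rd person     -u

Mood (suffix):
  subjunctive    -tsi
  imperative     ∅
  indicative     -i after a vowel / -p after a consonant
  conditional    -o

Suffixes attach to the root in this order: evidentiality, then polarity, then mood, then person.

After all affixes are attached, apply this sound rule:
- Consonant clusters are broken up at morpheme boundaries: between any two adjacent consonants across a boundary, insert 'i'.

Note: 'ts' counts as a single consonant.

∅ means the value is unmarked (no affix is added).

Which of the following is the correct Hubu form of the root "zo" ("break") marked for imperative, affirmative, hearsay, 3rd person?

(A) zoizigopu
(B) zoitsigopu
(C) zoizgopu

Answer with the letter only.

Attach evidentiality hearsay -iz → zoiz.
Attach polarity affirmative -gop → zoizgop.
mood = imperative: zero marking, form stays zoizgop.
Attach person 3rd person -u → zoizgopu.
Apply epenthesis: zoizgopu → zoizigopu.
So the correct form is zoizigopu, option (A).
(C) zoizgopu is wrong: it fails to apply the sound rule(s).
(B) zoitsigopu is wrong: it uses witnessed instead of hearsay for evidentiality.

A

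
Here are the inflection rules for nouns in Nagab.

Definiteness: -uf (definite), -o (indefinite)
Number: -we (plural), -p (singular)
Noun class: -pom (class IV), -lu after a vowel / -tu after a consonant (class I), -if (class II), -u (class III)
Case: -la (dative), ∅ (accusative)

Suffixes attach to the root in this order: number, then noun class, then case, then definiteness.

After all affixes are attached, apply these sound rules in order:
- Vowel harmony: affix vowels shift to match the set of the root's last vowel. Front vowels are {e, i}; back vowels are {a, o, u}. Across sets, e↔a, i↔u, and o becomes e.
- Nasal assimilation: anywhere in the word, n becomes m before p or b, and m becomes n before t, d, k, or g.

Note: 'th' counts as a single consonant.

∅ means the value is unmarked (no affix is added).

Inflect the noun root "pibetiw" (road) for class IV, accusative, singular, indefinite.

Attach number singular -p → pibetiwp.
Attach noun class class IV -pom → pibetiwppom.
case = accusative: zero marking, form stays pibetiwppom.
Attach definiteness indefinite -o → pibetiwppomo.
Apply vowel harmony: pibetiwppomo → pibetiwppeme.
Nasal assimilation: no change.

pibetiwppeme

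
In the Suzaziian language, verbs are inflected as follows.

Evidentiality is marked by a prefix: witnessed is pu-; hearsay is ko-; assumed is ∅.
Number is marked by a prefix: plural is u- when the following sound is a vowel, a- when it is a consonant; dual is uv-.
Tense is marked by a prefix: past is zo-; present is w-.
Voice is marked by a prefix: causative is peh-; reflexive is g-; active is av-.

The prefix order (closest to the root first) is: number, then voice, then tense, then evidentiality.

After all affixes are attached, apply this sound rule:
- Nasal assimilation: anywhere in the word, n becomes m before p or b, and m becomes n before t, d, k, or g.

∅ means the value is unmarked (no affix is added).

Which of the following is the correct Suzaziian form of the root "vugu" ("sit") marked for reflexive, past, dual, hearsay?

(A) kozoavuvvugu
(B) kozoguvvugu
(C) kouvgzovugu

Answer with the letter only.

Attach number dual uv- → uvvugu.
Attach voice reflexive g- → guvvugu.
Attach tense past zo- → zoguvvugu.
Attach evidentiality hearsay ko- → kozoguvvugu.
Nasal assimilation: no change.
So the correct form is kozoguvvugu, option (B).
(C) kouvgzovugu is wrong: it has the affixes in the wrong order.
(A) kozoavuvvugu is wrong: it uses active instead of reflexive for voice.

B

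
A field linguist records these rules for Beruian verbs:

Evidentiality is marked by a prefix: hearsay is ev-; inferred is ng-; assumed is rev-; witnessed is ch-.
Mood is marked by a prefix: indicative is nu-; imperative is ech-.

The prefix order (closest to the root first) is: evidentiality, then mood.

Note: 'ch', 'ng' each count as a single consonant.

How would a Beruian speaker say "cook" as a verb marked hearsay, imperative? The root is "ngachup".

Attach evidentiality hearsay ev- → evngachup.
Attach mood imperative ech- → echevngachup.

echevngachup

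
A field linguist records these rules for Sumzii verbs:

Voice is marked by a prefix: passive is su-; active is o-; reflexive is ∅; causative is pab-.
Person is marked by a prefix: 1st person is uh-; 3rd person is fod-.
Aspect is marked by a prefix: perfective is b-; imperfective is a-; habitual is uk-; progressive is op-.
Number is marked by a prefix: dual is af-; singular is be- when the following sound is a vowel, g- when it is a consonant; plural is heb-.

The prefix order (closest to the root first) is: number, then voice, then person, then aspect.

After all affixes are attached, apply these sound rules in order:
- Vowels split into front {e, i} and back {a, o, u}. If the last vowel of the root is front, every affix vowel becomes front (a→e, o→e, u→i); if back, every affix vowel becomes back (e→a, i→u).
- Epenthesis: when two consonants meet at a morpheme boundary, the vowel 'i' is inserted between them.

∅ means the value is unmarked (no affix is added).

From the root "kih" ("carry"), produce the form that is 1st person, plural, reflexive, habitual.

ikihihebikih

Attach number plural heb- → hebkih.
voice = reflexive: zero marking, form stays hebkih.
Attach person 1st person uh- → uhhebkih.
Attach aspect habitual uk- → ukuhhebkih.
Apply vowel harmony: ukuhhebkih → ikihhebkih.
Apply epenthesis: ikihhebkih → ikihihebikih.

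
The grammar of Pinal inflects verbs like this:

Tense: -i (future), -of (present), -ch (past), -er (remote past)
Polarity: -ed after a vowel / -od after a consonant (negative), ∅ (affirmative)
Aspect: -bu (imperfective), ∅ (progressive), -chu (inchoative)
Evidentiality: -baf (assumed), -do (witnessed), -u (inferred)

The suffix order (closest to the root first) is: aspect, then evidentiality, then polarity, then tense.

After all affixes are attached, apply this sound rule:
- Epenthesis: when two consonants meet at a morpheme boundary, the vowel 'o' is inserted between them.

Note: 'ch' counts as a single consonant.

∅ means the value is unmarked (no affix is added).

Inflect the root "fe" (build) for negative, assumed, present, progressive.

aspect = progressive: zero marking, form stays fe.
Attach evidentiality assumed -baf → febaf.
Attach polarity negative -od (after consonant 'f') → febafod.
Attach tense present -of → febafodof.
Epenthesis: no change.

febafodof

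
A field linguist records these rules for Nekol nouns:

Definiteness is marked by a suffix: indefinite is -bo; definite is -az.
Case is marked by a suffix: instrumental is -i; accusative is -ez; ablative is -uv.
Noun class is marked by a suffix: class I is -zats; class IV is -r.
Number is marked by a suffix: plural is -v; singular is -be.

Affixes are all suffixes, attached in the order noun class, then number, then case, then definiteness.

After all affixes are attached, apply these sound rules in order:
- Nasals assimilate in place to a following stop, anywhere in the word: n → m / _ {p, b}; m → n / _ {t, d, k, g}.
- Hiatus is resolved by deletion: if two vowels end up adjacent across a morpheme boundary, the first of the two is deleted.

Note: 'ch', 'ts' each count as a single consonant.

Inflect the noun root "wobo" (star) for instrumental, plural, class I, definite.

Attach noun class class I -zats → wobozats.
Attach number plural -v → wobozatsv.
Attach case instrumental -i → wobozatsvi.
Attach definiteness definite -az → wobozatsviaz.
Nasal assimilation: no change.
Apply vowel deletion: wobozatsviaz → wobozatsvaz.

wobozatsvaz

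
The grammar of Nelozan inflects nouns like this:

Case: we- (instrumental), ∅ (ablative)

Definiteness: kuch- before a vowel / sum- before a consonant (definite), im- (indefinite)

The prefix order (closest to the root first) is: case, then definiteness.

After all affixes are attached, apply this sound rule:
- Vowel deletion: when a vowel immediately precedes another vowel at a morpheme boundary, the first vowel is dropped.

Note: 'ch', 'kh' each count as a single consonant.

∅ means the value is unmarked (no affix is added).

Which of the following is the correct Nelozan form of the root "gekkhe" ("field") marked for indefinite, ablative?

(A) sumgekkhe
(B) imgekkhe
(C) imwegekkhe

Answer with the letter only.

case = ablative: zero marking, form stays gekkhe.
Attach definiteness indefinite im- → imgekkhe.
Vowel deletion: no change.
So the correct form is imgekkhe, option (B).
(A) sumgekkhe is wrong: it uses definite instead of indefinite for definiteness.
(C) imwegekkhe is wrong: it uses instrumental instead of ablative for case.

B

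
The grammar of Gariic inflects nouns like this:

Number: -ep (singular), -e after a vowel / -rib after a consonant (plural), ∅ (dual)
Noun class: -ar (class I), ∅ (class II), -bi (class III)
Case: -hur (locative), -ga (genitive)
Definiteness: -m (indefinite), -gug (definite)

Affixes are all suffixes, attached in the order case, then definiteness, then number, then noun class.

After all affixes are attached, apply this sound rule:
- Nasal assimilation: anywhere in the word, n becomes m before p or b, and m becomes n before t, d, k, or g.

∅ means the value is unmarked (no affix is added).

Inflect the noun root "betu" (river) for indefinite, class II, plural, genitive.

betugamrib

Attach case genitive -ga → betuga.
Attach definiteness indefinite -m → betugam.
Attach number plural -rib (after consonant 'm') → betugamrib.
noun class = class II: zero marking, form stays betugamrib.
Nasal assimilation: no change.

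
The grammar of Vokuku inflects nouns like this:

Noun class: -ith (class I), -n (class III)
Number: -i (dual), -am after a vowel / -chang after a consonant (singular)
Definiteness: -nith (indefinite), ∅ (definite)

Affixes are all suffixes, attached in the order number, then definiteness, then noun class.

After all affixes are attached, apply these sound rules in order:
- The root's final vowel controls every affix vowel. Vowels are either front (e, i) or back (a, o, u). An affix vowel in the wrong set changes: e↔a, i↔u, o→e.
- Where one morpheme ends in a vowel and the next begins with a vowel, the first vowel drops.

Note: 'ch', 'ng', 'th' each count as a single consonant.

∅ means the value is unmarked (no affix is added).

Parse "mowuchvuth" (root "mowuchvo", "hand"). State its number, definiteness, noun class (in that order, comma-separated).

dual, definite, class I

Segment: mowuchvo-i-ith.
number: -i → dual.
definiteness: ∅ → definite.
noun class: -ith → class I.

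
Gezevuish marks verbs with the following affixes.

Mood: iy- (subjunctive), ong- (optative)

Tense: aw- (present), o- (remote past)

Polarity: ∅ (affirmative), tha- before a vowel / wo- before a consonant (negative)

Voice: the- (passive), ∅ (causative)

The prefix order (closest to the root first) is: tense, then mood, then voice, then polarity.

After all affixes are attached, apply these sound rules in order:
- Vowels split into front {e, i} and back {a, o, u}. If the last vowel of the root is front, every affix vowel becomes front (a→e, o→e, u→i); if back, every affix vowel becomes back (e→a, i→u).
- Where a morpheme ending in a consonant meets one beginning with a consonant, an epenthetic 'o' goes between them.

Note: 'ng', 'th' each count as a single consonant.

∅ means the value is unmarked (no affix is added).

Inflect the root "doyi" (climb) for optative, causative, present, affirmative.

Attach tense present aw- → awdoyi.
Attach mood optative ong- → ongawdoyi.
voice = causative: zero marking, form stays ongawdoyi.
polarity = affirmative: zero marking, form stays ongawdoyi.
Apply vowel harmony: ongawdoyi → engewdoyi.
Apply epenthesis: engewdoyi → engewodoyi.

engewodoyi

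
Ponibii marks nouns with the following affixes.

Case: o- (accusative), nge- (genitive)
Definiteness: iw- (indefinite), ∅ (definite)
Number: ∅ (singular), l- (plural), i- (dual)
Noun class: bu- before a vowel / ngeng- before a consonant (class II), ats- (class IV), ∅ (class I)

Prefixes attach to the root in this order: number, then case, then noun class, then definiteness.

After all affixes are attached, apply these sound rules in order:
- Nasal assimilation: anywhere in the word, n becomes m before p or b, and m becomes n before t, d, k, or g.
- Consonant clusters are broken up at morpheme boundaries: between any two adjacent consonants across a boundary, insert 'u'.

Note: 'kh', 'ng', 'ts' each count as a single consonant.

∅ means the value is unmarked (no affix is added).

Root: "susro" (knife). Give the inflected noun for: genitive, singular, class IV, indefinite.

iwatsungesusro

number = singular: zero marking, form stays susro.
Attach case genitive nge- → ngesusro.
Attach noun class class IV ats- → atsngesusro.
Attach definiteness indefinite iw- → iwatsngesusro.
Nasal assimilation: no change.
Apply epenthesis: iwatsngesusro → iwatsungesusro.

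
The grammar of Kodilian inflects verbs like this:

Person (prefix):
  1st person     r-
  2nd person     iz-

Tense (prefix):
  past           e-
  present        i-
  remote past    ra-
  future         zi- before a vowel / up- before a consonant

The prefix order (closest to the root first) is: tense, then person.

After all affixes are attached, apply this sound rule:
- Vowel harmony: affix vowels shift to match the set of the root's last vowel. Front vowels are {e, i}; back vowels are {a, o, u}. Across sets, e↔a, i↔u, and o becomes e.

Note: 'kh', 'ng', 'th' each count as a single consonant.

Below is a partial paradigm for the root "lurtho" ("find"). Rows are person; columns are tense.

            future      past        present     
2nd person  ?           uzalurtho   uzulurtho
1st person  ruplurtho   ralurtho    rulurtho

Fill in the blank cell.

Attach tense future up- (before consonant 'l') → uplurtho.
Attach person 2nd person iz- → izuplurtho.
Apply vowel harmony: izuplurtho → uzuplurtho.

uzuplurtho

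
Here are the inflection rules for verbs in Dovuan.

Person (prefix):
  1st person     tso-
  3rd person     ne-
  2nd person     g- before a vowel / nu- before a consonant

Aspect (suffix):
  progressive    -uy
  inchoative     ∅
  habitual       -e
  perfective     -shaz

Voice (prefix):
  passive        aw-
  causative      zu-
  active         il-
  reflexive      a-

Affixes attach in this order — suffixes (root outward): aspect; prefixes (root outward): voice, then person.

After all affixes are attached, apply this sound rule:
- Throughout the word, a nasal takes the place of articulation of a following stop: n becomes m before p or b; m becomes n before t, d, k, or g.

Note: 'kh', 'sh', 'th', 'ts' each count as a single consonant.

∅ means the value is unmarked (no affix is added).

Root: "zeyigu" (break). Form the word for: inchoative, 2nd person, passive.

Attach voice passive aw- → awzeyigu.
Attach person 2nd person g- (before vowel 'a') → gawzeyigu.
aspect = inchoative: zero marking, form stays gawzeyigu.
Nasal assimilation: no change.

gawzeyigu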